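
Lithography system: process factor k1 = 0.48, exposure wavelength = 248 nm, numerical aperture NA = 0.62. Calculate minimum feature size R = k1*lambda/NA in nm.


Step 1: Identify values: k1 = 0.48, lambda = 248 nm, NA = 0.62
Step 2: R = k1 * lambda / NA
R = 0.48 * 248 / 0.62
R = 192.0 nm


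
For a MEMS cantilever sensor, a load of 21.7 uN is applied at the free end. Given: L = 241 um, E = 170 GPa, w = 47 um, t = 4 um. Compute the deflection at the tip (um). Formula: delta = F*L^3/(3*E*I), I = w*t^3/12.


Step 1: Calculate the second moment of area.
I = w * t^3 / 12 = 47 * 4^3 / 12 = 250.6667 um^4
Step 2: Convert E to consistent units (1 GPa = 1000 uN/um^2).
E = 170 GPa = 170000 uN/um^2
Step 3: Calculate tip deflection.
delta = F * L^3 / (3 * E * I)
delta = 21.7 * 241^3 / (3 * 170000 * 250.6667)
delta = 2.376 um


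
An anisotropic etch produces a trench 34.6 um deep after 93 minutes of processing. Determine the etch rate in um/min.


Step 1: Etch rate = depth / time
Step 2: rate = 34.6 / 93
rate = 0.372 um/min


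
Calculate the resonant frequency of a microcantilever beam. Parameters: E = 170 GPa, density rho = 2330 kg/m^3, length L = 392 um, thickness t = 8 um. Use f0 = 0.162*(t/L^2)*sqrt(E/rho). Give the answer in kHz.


Step 1: Convert units to SI.
t_SI = 8e-6 m, L_SI = 392e-6 m
Step 2: Calculate sqrt(E/rho).
sqrt(170e9 / 2330) = 8541.74 m/s
Step 3: Compute f0.
f0 = 0.162 * 8e-6 / (392e-6)^2 * 8541.74 = 72040.9 Hz = 72.04 kHz


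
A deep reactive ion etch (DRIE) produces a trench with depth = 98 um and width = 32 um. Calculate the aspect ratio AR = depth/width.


Step 1: AR = depth / width
Step 2: AR = 98 / 32
AR = 3.1


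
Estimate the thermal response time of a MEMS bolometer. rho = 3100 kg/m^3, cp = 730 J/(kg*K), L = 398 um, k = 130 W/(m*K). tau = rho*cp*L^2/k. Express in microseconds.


Step 1: Convert L to m: L = 398e-6 m
Step 2: L^2 = (398e-6)^2 = 1.58404e-07 m^2
Step 3: tau = 3100 * 730 * 1.58404e-07 / 130 = 2.75744809e-03 s
Step 4: Convert to microseconds (multiply by 1e6).
tau = 2757.448 us


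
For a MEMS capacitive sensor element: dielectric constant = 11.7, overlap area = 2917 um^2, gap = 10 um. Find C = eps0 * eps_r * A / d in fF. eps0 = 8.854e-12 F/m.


Step 1: Convert area to m^2: A = 2917e-12 m^2
Step 2: Convert gap to m: d = 10e-6 m
Step 3: C = eps0 * eps_r * A / d
C = 8.854e-12 * 11.7 * 2917e-12 / 10e-6
Step 4: Convert to fF (multiply by 1e15).
C = 30.22 fF


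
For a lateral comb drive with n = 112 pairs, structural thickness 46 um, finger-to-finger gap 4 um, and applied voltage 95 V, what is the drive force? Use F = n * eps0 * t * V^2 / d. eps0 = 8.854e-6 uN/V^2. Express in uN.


Step 1: Parameters: n=112, eps0=8.854e-6 uN/V^2, t=46 um, V=95 V, d=4 um
Step 2: V^2 = 9025
Step 3: F = 112 * 8.854e-6 * 46 * 9025 / 4
F = 102.921 uN


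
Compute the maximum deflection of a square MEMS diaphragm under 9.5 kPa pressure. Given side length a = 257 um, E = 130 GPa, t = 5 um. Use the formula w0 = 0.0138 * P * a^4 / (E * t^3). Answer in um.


Step 1: Convert pressure to compatible units (E is in GPa, so P in GPa).
P = 9.5 kPa = 9.5e-6 GPa
Step 2: Compute numerator: 0.0138 * P * a^4.
a^4 = 257^4 = 4362470401
numerator = 0.0138 * 9.5e-6 * 4362470401 = 5.7192e+02
Step 3: Compute denominator: E * t^3 = 130 * 5^3 = 16250
Step 4: w0 = numerator / denominator = 5.7192e+02 / 16250 = 0.0352 um


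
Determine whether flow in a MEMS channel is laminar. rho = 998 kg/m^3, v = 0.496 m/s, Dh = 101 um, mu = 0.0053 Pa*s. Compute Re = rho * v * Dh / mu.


Step 1: Convert Dh to meters: Dh = 101e-6 m
Step 2: Re = rho * v * Dh / mu
Re = 998 * 0.496 * 101e-6 / 0.0053
Re = 9.433
Since Re = 9.433 is below ~2300, the flow is laminar.


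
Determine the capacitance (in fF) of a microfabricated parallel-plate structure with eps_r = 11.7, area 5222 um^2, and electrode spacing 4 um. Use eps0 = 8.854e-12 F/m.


Step 1: Convert area to m^2: A = 5222e-12 m^2
Step 2: Convert gap to m: d = 4e-6 m
Step 3: C = eps0 * eps_r * A / d
C = 8.854e-12 * 11.7 * 5222e-12 / 4e-6
Step 4: Convert to fF (multiply by 1e15).
C = 135.24 fF


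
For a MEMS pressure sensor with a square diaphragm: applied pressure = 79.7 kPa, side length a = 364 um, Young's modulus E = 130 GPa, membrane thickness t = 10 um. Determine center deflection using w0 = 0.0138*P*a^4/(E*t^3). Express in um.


Step 1: Convert pressure to compatible units (E is in GPa, so P in GPa).
P = 79.7 kPa = 79.7e-6 GPa
Step 2: Compute numerator: 0.0138 * P * a^4.
a^4 = 364^4 = 17555190016
numerator = 0.0138 * 79.7e-6 * 17555190016 = 1.93083e+04
Step 3: Compute denominator: E * t^3 = 130 * 10^3 = 130000
Step 4: w0 = numerator / denominator = 1.93083e+04 / 130000 = 0.1485 um


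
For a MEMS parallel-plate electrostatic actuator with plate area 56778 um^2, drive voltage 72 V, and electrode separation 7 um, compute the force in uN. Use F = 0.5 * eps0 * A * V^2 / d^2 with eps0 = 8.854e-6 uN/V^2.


Step 1: Identify parameters.
eps0 = 8.854e-6 uN/V^2, A = 56778 um^2, V = 72 V, d = 7 um
Step 2: Compute V^2 = 72^2 = 5184
Step 3: Compute d^2 = 7^2 = 49
Step 4: F = 0.5 * 8.854e-6 * 56778 * 5184 / 49
F = 26.592 uN


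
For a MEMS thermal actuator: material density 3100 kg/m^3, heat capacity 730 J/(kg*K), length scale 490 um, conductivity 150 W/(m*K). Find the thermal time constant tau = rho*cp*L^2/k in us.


Step 1: Convert L to m: L = 490e-6 m
Step 2: L^2 = (490e-6)^2 = 2.401e-07 m^2
Step 3: tau = 3100 * 730 * 2.401e-07 / 150 = 3.62230867e-03 s
Step 4: Convert to microseconds (multiply by 1e6).
tau = 3622.309 us


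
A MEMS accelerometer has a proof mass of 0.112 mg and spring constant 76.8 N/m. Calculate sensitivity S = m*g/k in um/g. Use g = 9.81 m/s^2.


Step 1: Convert mass: m = 0.112 mg = 1.12e-07 kg
Step 2: S = m * g / k = 1.12e-07 * 9.81 / 76.8
Step 3: S = 1.43e-08 m/g
Step 4: Convert to um/g: S = 0.014 um/g


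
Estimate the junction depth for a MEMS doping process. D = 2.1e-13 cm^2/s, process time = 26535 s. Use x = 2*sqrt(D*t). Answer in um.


Step 1: Compute D*t = 2.1e-13 * 26535 = 5.57235e-09 cm^2
Step 2: sqrt(D*t) = 7.46482e-05 cm
Step 3: x = 2 * 7.46482e-05 cm = 1.492964e-04 cm
Step 4: Convert to um (1 cm = 1e4 um): x = 1.493 um


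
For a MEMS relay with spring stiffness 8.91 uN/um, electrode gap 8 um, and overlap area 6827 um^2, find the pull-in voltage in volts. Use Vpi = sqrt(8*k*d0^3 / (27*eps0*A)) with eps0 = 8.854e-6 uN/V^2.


Step 1: Compute numerator: 8 * k * d0^3 = 8 * 8.91 * 8^3 = 36495.36
Step 2: Compute denominator: 27 * eps0 * A = 27 * 8.854e-6 * 6827 = 1.632049
Step 3: Vpi = sqrt(36495.36 / 1.632049)
Vpi = 149.54 V


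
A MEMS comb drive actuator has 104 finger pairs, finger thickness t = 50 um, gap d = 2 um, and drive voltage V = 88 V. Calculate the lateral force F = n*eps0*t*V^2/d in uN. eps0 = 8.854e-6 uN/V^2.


Step 1: Parameters: n=104, eps0=8.854e-6 uN/V^2, t=50 um, V=88 V, d=2 um
Step 2: V^2 = 7744
Step 3: F = 104 * 8.854e-6 * 50 * 7744 / 2
F = 178.27 uN


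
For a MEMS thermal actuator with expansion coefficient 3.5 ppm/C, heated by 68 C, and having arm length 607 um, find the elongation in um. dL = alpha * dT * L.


Step 1: Convert CTE: alpha = 3.5 ppm/C = 3.5e-6 /C
Step 2: dL = 3.5e-6 * 68 * 607
dL = 0.1445 um


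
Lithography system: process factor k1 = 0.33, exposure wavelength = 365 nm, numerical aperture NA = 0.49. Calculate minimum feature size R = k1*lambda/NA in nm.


Step 1: Identify values: k1 = 0.33, lambda = 365 nm, NA = 0.49
Step 2: R = k1 * lambda / NA
R = 0.33 * 365 / 0.49
R = 245.8 nm


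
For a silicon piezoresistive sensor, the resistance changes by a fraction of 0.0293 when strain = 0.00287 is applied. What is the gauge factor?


Step 1: Identify values.
dR/R = 0.0293, strain = 0.00287
Step 2: GF = (dR/R) / strain = 0.0293 / 0.00287
GF = 10.2


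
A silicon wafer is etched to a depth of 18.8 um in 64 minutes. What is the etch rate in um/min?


Step 1: Etch rate = depth / time
Step 2: rate = 18.8 / 64
rate = 0.294 um/min


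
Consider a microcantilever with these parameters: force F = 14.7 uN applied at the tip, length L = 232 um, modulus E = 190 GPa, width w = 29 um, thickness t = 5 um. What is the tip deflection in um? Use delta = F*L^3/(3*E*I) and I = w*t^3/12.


Step 1: Calculate the second moment of area.
I = w * t^3 / 12 = 29 * 5^3 / 12 = 302.0833 um^4
Step 2: Convert E to consistent units (1 GPa = 1000 uN/um^2).
E = 190 GPa = 190000 uN/um^2
Step 3: Calculate tip deflection.
delta = F * L^3 / (3 * E * I)
delta = 14.7 * 232^3 / (3 * 190000 * 302.0833)
delta = 1.0661 um


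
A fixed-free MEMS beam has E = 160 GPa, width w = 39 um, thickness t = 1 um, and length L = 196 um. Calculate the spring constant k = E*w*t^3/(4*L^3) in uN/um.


Step 1: Convert E to consistent units (1 GPa = 1000 uN/um^2).
E = 160 GPa = 160000 uN/um^2
Step 2: Compute t^3 = 1^3 = 1
Step 3: Compute L^3 = 196^3 = 7529536
Step 4: k = 160000 * 39 * 1 / (4 * 7529536)
k = 0.2072 uN/um


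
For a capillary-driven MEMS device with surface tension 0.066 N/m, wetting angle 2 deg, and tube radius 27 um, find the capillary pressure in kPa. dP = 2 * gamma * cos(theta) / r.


Step 1: cos(2 deg) = 0.9994
Step 2: Convert r to m: r = 27e-6 m
Step 3: dP = 2 * 0.066 * 0.9994 / 27e-6 = 4886.0 Pa
Step 4: Convert Pa to kPa (divide by 1000).
dP = 4.89 kPa


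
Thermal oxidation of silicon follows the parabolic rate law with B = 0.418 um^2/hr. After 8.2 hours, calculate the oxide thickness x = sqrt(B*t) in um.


Step 1: Compute B*t = 0.418 * 8.2 = 3.4276
Step 2: x = sqrt(3.4276)
x = 1.851 um


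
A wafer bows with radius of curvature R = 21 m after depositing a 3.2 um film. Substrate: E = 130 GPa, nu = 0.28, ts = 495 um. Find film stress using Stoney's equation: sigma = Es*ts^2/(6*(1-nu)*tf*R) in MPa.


Step 1: Compute numerator: Es * ts^2 = 130 * 495^2 = 31853250 (GPa*um^2)
Step 2: Compute denominator (R in um): 6*(1-nu)*tf*R = 6*0.72*3.2*21e6 = 290304000.0 (um^2)
Step 3: sigma (GPa) = 31853250 / 290304000.0 = 1.09724e-01 GPa
Step 4: Convert to MPa (x1000): sigma = 109.7 MPa


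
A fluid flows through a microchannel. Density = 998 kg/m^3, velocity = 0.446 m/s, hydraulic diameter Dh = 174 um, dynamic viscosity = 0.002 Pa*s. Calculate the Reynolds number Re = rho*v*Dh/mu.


Step 1: Convert Dh to meters: Dh = 174e-6 m
Step 2: Re = rho * v * Dh / mu
Re = 998 * 0.446 * 174e-6 / 0.002
Re = 38.724


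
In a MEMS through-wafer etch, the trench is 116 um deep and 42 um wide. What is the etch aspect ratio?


Step 1: AR = depth / width
Step 2: AR = 116 / 42
AR = 2.8


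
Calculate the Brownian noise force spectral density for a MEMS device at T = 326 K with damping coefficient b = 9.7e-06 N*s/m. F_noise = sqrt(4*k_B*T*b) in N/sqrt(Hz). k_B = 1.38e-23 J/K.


Step 1: Compute 4 * k_B * T * b
= 4 * 1.38e-23 * 326 * 9.7e-06
= 1.7455e-25 N^2/Hz
Step 2: F_noise = sqrt(1.7455e-25)
F_noise = 4.18e-13 N/sqrt(Hz)


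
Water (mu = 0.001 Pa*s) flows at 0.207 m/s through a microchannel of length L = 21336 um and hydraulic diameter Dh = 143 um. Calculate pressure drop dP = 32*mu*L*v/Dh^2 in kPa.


Step 1: Convert to SI: L = 21336e-6 m, Dh = 143e-6 m
Step 2: dP = 32 * 0.001 * 21336e-6 * 0.207 / (143e-6)^2
Step 3: dP = 6911.32 Pa
Step 4: Convert to kPa: dP = 6.91 kPa


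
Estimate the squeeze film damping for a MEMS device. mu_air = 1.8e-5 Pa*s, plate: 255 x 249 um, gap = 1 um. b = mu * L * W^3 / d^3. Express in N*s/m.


Step 1: Convert to SI.
L = 255e-6 m, W = 249e-6 m, d = 1e-6 m
Step 2: W^3 = (249e-6)^3 = 1.54e-11 m^3
Step 3: d^3 = (1e-6)^3 = 1.00e-18 m^3
Step 4: b = 1.8e-5 * 255e-6 * 1.54e-11 / 1.00e-18
b = 7.09e-02 N*s/m


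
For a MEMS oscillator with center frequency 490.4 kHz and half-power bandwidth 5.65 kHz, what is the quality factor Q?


Step 1: Q = f0 / bandwidth
Step 2: Q = 490.4 / 5.65
Q = 86.8


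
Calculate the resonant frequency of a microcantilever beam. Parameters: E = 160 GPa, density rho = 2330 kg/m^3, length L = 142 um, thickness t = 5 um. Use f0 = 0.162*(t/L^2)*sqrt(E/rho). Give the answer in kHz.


Step 1: Convert units to SI.
t_SI = 5e-6 m, L_SI = 142e-6 m
Step 2: Calculate sqrt(E/rho).
sqrt(160e9 / 2330) = 8286.71 m/s
Step 3: Compute f0.
f0 = 0.162 * 5e-6 / (142e-6)^2 * 8286.71 = 332882.1 Hz = 332.88 kHz


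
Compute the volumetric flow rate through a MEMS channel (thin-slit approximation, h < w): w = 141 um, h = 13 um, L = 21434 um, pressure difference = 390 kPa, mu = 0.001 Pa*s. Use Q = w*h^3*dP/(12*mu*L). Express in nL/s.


Step 1: Convert all dimensions to SI (meters).
w = 141e-6 m, h = 13e-6 m, L = 21434e-6 m, dP = 390e3 Pa
Step 2: Q = w * h^3 * dP / (12 * mu * L)
Q = 141e-6 * (13e-6)^3 * 390e3 / (12 * 0.001 * 21434e-6) = 4.6970946e-10 m^3/s
Step 3: Convert Q from m^3/s to nL/s (1 m^3 = 1e12 nL, so multiply by 1e12).
Q = 469.709 nL/s


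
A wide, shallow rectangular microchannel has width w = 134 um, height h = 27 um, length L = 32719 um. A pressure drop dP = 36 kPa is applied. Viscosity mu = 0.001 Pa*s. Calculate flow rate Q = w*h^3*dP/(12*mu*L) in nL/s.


Step 1: Convert all dimensions to SI (meters).
w = 134e-6 m, h = 27e-6 m, L = 32719e-6 m, dP = 36e3 Pa
Step 2: Q = w * h^3 * dP / (12 * mu * L)
Q = 134e-6 * (27e-6)^3 * 36e3 / (12 * 0.001 * 32719e-6) = 2.4183398e-10 m^3/s
Step 3: Convert Q from m^3/s to nL/s (1 m^3 = 1e12 nL, so multiply by 1e12).
Q = 241.834 nL/s


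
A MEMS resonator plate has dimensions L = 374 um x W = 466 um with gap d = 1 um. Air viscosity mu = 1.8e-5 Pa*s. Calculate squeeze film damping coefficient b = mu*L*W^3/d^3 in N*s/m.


Step 1: Convert to SI.
L = 374e-6 m, W = 466e-6 m, d = 1e-6 m
Step 2: W^3 = (466e-6)^3 = 1.01e-10 m^3
Step 3: d^3 = (1e-6)^3 = 1.00e-18 m^3
Step 4: b = 1.8e-5 * 374e-6 * 1.01e-10 / 1.00e-18
b = 6.81e-01 N*s/m


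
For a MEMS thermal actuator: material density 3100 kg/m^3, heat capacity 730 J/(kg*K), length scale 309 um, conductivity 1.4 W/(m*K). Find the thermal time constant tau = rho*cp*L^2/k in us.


Step 1: Convert L to m: L = 309e-6 m
Step 2: L^2 = (309e-6)^2 = 9.5481e-08 m^2
Step 3: tau = 3100 * 730 * 9.5481e-08 / 1.4 = 1.5433821643e-01 s
Step 4: Convert to microseconds (multiply by 1e6).
tau = 154338.216 us


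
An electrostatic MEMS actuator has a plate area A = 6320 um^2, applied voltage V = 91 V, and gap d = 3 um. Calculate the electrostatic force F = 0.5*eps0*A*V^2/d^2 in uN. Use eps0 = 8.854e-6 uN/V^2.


Step 1: Identify parameters.
eps0 = 8.854e-6 uN/V^2, A = 6320 um^2, V = 91 V, d = 3 um
Step 2: Compute V^2 = 91^2 = 8281
Step 3: Compute d^2 = 3^2 = 9
Step 4: F = 0.5 * 8.854e-6 * 6320 * 8281 / 9
F = 25.743 uN


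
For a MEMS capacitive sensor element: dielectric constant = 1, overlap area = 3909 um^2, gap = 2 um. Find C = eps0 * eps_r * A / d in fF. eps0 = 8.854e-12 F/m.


Step 1: Convert area to m^2: A = 3909e-12 m^2
Step 2: Convert gap to m: d = 2e-6 m
Step 3: C = eps0 * eps_r * A / d
C = 8.854e-12 * 1 * 3909e-12 / 2e-6
Step 4: Convert to fF (multiply by 1e15).
C = 17.31 fF


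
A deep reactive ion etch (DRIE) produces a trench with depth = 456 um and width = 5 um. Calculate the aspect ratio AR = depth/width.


Step 1: AR = depth / width
Step 2: AR = 456 / 5
AR = 91.2


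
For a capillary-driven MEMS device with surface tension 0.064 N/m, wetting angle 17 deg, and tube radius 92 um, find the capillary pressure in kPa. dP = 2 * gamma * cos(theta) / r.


Step 1: cos(17 deg) = 0.9563
Step 2: Convert r to m: r = 92e-6 m
Step 3: dP = 2 * 0.064 * 0.9563 / 92e-6 = 1330.5 Pa
Step 4: Convert Pa to kPa (divide by 1000).
dP = 1.33 kPa


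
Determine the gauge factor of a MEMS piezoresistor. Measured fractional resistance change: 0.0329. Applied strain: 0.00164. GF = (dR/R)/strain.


Step 1: Identify values.
dR/R = 0.0329, strain = 0.00164
Step 2: GF = (dR/R) / strain = 0.0329 / 0.00164
GF = 20.1


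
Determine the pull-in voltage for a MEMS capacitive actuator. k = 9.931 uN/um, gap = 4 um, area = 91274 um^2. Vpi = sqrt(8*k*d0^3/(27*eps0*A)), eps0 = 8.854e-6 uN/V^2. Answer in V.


Step 1: Compute numerator: 8 * k * d0^3 = 8 * 9.931 * 4^3 = 5084.672
Step 2: Compute denominator: 27 * eps0 * A = 27 * 8.854e-6 * 91274 = 21.81978
Step 3: Vpi = sqrt(5084.672 / 21.81978)
Vpi = 15.27 V


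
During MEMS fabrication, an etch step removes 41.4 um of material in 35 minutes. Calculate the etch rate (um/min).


Step 1: Etch rate = depth / time
Step 2: rate = 41.4 / 35
rate = 1.183 um/min


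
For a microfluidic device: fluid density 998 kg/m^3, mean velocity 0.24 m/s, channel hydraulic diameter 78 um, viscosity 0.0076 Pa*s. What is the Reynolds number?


Step 1: Convert Dh to meters: Dh = 78e-6 m
Step 2: Re = rho * v * Dh / mu
Re = 998 * 0.24 * 78e-6 / 0.0076
Re = 2.458


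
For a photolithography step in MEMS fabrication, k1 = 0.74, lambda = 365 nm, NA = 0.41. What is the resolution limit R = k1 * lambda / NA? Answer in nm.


Step 1: Identify values: k1 = 0.74, lambda = 365 nm, NA = 0.41
Step 2: R = k1 * lambda / NA
R = 0.74 * 365 / 0.41
R = 658.8 nm


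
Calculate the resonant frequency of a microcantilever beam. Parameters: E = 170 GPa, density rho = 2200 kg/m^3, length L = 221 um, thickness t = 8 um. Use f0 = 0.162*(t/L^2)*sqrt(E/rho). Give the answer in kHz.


Step 1: Convert units to SI.
t_SI = 8e-6 m, L_SI = 221e-6 m
Step 2: Calculate sqrt(E/rho).
sqrt(170e9 / 2200) = 8790.49 m/s
Step 3: Compute f0.
f0 = 0.162 * 8e-6 / (221e-6)^2 * 8790.49 = 233256.4 Hz = 233.26 kHz


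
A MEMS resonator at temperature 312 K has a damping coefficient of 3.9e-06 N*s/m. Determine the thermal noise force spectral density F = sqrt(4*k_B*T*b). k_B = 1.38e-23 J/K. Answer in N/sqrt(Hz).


Step 1: Compute 4 * k_B * T * b
= 4 * 1.38e-23 * 312 * 3.9e-06
= 6.7167e-26 N^2/Hz
Step 2: F_noise = sqrt(6.7167e-26)
F_noise = 2.59e-13 N/sqrt(Hz)


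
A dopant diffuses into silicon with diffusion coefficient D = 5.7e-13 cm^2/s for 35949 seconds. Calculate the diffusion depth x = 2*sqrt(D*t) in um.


Step 1: Compute D*t = 5.7e-13 * 35949 = 2.049093e-08 cm^2
Step 2: sqrt(D*t) = 1.43147e-04 cm
Step 3: x = 2 * 1.43147e-04 cm = 2.86294e-04 cm
Step 4: Convert to um (1 cm = 1e4 um): x = 2.863 um


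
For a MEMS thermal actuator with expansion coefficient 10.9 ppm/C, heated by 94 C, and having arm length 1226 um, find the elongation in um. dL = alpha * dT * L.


Step 1: Convert CTE: alpha = 10.9 ppm/C = 10.9e-6 /C
Step 2: dL = 10.9e-6 * 94 * 1226
dL = 1.2562 um


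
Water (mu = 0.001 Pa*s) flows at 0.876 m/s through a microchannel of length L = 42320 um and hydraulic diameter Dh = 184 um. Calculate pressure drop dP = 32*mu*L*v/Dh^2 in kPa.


Step 1: Convert to SI: L = 42320e-6 m, Dh = 184e-6 m
Step 2: dP = 32 * 0.001 * 42320e-6 * 0.876 / (184e-6)^2
Step 3: dP = 35040.00 Pa
Step 4: Convert to kPa: dP = 35.04 kPa


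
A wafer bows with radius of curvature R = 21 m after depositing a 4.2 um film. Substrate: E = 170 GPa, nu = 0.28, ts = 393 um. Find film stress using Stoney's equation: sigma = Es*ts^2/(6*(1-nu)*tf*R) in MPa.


Step 1: Compute numerator: Es * ts^2 = 170 * 393^2 = 26256330 (GPa*um^2)
Step 2: Compute denominator (R in um): 6*(1-nu)*tf*R = 6*0.72*4.2*21e6 = 381024000.0 (um^2)
Step 3: sigma (GPa) = 26256330 / 381024000.0 = 6.891e-02 GPa
Step 4: Convert to MPa (x1000): sigma = 68.9 MPa


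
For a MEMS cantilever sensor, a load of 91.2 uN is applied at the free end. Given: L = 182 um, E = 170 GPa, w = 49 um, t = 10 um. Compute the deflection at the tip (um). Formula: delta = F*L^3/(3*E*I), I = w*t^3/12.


Step 1: Calculate the second moment of area.
I = w * t^3 / 12 = 49 * 10^3 / 12 = 4083.3333 um^4
Step 2: Convert E to consistent units (1 GPa = 1000 uN/um^2).
E = 170 GPa = 170000 uN/um^2
Step 3: Calculate tip deflection.
delta = F * L^3 / (3 * E * I)
delta = 91.2 * 182^3 / (3 * 170000 * 4083.3333)
delta = 0.264 um


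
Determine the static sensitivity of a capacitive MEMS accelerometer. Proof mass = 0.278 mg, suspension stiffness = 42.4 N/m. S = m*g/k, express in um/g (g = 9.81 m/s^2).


Step 1: Convert mass: m = 0.278 mg = 2.78e-07 kg
Step 2: S = m * g / k = 2.78e-07 * 9.81 / 42.4
Step 3: S = 6.43e-08 m/g
Step 4: Convert to um/g: S = 0.064 um/g


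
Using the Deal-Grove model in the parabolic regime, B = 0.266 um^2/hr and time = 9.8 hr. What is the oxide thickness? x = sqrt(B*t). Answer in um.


Step 1: Compute B*t = 0.266 * 9.8 = 2.6068
Step 2: x = sqrt(2.6068)
x = 1.615 um


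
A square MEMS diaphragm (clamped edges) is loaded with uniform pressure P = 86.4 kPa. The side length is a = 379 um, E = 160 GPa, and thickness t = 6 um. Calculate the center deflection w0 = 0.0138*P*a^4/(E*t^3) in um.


Step 1: Convert pressure to compatible units (E is in GPa, so P in GPa).
P = 86.4 kPa = 86.4e-6 GPa
Step 2: Compute numerator: 0.0138 * P * a^4.
a^4 = 379^4 = 20632736881
numerator = 0.0138 * 86.4e-6 * 20632736881 = 2.46008e+04
Step 3: Compute denominator: E * t^3 = 160 * 6^3 = 34560
Step 4: w0 = numerator / denominator = 2.46008e+04 / 34560 = 0.7118 um


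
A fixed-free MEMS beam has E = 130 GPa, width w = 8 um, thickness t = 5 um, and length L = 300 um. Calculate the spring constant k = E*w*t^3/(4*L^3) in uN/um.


Step 1: Convert E to consistent units (1 GPa = 1000 uN/um^2).
E = 130 GPa = 130000 uN/um^2
Step 2: Compute t^3 = 5^3 = 125
Step 3: Compute L^3 = 300^3 = 27000000
Step 4: k = 130000 * 8 * 125 / (4 * 27000000)
k = 1.2037 uN/um


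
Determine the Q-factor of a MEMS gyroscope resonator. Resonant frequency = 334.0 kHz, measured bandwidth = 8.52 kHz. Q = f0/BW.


Step 1: Q = f0 / bandwidth
Step 2: Q = 334.0 / 8.52
Q = 39.2


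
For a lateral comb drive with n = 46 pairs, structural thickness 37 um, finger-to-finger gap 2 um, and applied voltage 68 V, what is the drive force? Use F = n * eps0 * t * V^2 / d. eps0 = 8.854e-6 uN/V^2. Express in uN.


Step 1: Parameters: n=46, eps0=8.854e-6 uN/V^2, t=37 um, V=68 V, d=2 um
Step 2: V^2 = 4624
Step 3: F = 46 * 8.854e-6 * 37 * 4624 / 2
F = 34.841 uN


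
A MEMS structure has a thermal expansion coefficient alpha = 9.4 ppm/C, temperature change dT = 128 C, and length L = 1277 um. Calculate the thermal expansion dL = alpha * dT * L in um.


Step 1: Convert CTE: alpha = 9.4 ppm/C = 9.4e-6 /C
Step 2: dL = 9.4e-6 * 128 * 1277
dL = 1.5365 um


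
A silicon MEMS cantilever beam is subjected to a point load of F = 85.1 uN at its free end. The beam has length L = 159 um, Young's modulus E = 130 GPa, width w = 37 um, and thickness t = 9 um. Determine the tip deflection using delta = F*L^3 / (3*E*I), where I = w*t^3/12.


Step 1: Calculate the second moment of area.
I = w * t^3 / 12 = 37 * 9^3 / 12 = 2247.75 um^4
Step 2: Convert E to consistent units (1 GPa = 1000 uN/um^2).
E = 130 GPa = 130000 uN/um^2
Step 3: Calculate tip deflection.
delta = F * L^3 / (3 * E * I)
delta = 85.1 * 159^3 / (3 * 130000 * 2247.75)
delta = 0.3902 um


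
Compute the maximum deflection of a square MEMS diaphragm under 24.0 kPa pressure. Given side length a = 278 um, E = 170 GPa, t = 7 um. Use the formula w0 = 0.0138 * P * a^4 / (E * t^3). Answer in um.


Step 1: Convert pressure to compatible units (E is in GPa, so P in GPa).
P = 24.0 kPa = 24.0e-6 GPa
Step 2: Compute numerator: 0.0138 * P * a^4.
a^4 = 278^4 = 5972816656
numerator = 0.0138 * 24.0e-6 * 5972816656 = 1.9782e+03
Step 3: Compute denominator: E * t^3 = 170 * 7^3 = 58310
Step 4: w0 = numerator / denominator = 1.9782e+03 / 58310 = 0.0339 um


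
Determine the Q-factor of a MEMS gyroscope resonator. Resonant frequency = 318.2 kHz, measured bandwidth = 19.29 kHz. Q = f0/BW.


Step 1: Q = f0 / bandwidth
Step 2: Q = 318.2 / 19.29
Q = 16.5


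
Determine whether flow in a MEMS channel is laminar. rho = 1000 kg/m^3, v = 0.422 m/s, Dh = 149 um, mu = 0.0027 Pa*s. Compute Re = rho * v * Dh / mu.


Step 1: Convert Dh to meters: Dh = 149e-6 m
Step 2: Re = rho * v * Dh / mu
Re = 1000 * 0.422 * 149e-6 / 0.0027
Re = 23.288
Since Re = 23.288 is below ~2300, the flow is laminar.


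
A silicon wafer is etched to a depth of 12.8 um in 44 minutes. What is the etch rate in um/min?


Step 1: Etch rate = depth / time
Step 2: rate = 12.8 / 44
rate = 0.291 um/min


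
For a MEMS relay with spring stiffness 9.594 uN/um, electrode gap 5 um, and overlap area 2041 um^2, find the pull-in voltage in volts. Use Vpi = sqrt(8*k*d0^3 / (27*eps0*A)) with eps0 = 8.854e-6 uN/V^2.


Step 1: Compute numerator: 8 * k * d0^3 = 8 * 9.594 * 5^3 = 9594.0
Step 2: Compute denominator: 27 * eps0 * A = 27 * 8.854e-6 * 2041 = 0.487917
Step 3: Vpi = sqrt(9594.0 / 0.487917)
Vpi = 140.23 V


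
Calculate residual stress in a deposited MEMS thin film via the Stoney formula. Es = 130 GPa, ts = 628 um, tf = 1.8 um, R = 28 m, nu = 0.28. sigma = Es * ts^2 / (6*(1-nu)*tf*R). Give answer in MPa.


Step 1: Compute numerator: Es * ts^2 = 130 * 628^2 = 51269920 (GPa*um^2)
Step 2: Compute denominator (R in um): 6*(1-nu)*tf*R = 6*0.72*1.8*28e6 = 217728000.0 (um^2)
Step 3: sigma (GPa) = 51269920 / 217728000.0 = 2.35477e-01 GPa
Step 4: Convert to MPa (x1000): sigma = 235.5 MPa


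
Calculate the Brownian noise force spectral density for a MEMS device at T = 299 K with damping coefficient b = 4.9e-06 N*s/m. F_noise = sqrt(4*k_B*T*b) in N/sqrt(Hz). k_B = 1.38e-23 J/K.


Step 1: Compute 4 * k_B * T * b
= 4 * 1.38e-23 * 299 * 4.9e-06
= 8.0874e-26 N^2/Hz
Step 2: F_noise = sqrt(8.0874e-26)
F_noise = 2.84e-13 N/sqrt(Hz)


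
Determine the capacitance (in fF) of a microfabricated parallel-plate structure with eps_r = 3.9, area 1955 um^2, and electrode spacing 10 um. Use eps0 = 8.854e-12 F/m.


Step 1: Convert area to m^2: A = 1955e-12 m^2
Step 2: Convert gap to m: d = 10e-6 m
Step 3: C = eps0 * eps_r * A / d
C = 8.854e-12 * 3.9 * 1955e-12 / 10e-6
Step 4: Convert to fF (multiply by 1e15).
C = 6.75 fF


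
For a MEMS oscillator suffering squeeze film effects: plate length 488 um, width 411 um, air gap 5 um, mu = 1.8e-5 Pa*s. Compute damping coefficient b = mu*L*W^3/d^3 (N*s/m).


Step 1: Convert to SI.
L = 488e-6 m, W = 411e-6 m, d = 5e-6 m
Step 2: W^3 = (411e-6)^3 = 6.94e-11 m^3
Step 3: d^3 = (5e-6)^3 = 1.25e-16 m^3
Step 4: b = 1.8e-5 * 488e-6 * 6.94e-11 / 1.25e-16
b = 4.88e-03 N*s/m


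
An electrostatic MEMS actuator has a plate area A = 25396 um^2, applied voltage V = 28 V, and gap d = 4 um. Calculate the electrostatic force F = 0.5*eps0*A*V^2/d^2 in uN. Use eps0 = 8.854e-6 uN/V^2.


Step 1: Identify parameters.
eps0 = 8.854e-6 uN/V^2, A = 25396 um^2, V = 28 V, d = 4 um
Step 2: Compute V^2 = 28^2 = 784
Step 3: Compute d^2 = 4^2 = 16
Step 4: F = 0.5 * 8.854e-6 * 25396 * 784 / 16
F = 5.509 uN


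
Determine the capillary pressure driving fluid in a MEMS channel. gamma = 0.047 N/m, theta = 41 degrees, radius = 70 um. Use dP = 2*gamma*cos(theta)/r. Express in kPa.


Step 1: cos(41 deg) = 0.7547
Step 2: Convert r to m: r = 70e-6 m
Step 3: dP = 2 * 0.047 * 0.7547 / 70e-6 = 1013.5 Pa
Step 4: Convert Pa to kPa (divide by 1000).
dP = 1.01 kPa


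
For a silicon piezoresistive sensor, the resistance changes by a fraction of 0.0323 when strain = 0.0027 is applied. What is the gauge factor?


Step 1: Identify values.
dR/R = 0.0323, strain = 0.0027
Step 2: GF = (dR/R) / strain = 0.0323 / 0.0027
GF = 12.0


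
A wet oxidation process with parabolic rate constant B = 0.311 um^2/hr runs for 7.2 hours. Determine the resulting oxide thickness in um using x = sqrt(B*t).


Step 1: Compute B*t = 0.311 * 7.2 = 2.2392
Step 2: x = sqrt(2.2392)
x = 1.496 um


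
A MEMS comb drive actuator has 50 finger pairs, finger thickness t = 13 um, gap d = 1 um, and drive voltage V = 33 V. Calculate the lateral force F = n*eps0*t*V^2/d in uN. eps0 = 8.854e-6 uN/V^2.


Step 1: Parameters: n=50, eps0=8.854e-6 uN/V^2, t=13 um, V=33 V, d=1 um
Step 2: V^2 = 1089
Step 3: F = 50 * 8.854e-6 * 13 * 1089 / 1
F = 6.267 uN


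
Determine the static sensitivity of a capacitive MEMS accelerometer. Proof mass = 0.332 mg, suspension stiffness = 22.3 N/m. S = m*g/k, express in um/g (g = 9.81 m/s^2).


Step 1: Convert mass: m = 0.332 mg = 3.32e-07 kg
Step 2: S = m * g / k = 3.32e-07 * 9.81 / 22.3
Step 3: S = 1.46e-07 m/g
Step 4: Convert to um/g: S = 0.146 um/g


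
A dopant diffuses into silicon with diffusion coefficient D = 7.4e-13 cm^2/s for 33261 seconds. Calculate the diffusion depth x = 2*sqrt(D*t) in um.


Step 1: Compute D*t = 7.4e-13 * 33261 = 2.461314e-08 cm^2
Step 2: sqrt(D*t) = 1.56886e-04 cm
Step 3: x = 2 * 1.56886e-04 cm = 3.13772e-04 cm
Step 4: Convert to um (1 cm = 1e4 um): x = 3.138 um


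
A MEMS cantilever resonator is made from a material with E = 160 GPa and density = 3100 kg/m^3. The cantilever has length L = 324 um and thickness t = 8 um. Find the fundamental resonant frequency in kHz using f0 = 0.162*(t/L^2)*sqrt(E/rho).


Step 1: Convert units to SI.
t_SI = 8e-6 m, L_SI = 324e-6 m
Step 2: Calculate sqrt(E/rho).
sqrt(160e9 / 3100) = 7184.21 m/s
Step 3: Compute f0.
f0 = 0.162 * 8e-6 / (324e-6)^2 * 7184.21 = 88694.0 Hz = 88.69 kHz


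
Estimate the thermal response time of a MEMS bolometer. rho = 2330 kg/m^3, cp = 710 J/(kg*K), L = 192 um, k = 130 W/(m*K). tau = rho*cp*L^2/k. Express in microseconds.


Step 1: Convert L to m: L = 192e-6 m
Step 2: L^2 = (192e-6)^2 = 3.6864e-08 m^2
Step 3: tau = 2330 * 710 * 3.6864e-08 / 130 = 4.6910858e-04 s
Step 4: Convert to microseconds (multiply by 1e6).
tau = 469.109 us


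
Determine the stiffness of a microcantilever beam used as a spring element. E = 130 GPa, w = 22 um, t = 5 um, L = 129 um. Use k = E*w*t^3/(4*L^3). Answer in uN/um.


Step 1: Convert E to consistent units (1 GPa = 1000 uN/um^2).
E = 130 GPa = 130000 uN/um^2
Step 2: Compute t^3 = 5^3 = 125
Step 3: Compute L^3 = 129^3 = 2146689
Step 4: k = 130000 * 22 * 125 / (4 * 2146689)
k = 41.6339 uN/um


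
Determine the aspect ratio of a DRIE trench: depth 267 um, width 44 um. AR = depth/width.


Step 1: AR = depth / width
Step 2: AR = 267 / 44
AR = 6.1


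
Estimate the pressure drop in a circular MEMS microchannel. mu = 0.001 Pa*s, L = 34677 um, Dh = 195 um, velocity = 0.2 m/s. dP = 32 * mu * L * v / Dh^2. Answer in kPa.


Step 1: Convert to SI: L = 34677e-6 m, Dh = 195e-6 m
Step 2: dP = 32 * 0.001 * 34677e-6 * 0.2 / (195e-6)^2
Step 3: dP = 5836.50 Pa
Step 4: Convert to kPa: dP = 5.84 kPa


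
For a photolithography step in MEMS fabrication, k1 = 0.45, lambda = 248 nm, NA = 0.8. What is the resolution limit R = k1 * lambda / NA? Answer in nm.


Step 1: Identify values: k1 = 0.45, lambda = 248 nm, NA = 0.8
Step 2: R = k1 * lambda / NA
R = 0.45 * 248 / 0.8
R = 139.5 nm


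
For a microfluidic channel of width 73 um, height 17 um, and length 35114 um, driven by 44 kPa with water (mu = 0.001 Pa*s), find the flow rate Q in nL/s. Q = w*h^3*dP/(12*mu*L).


Step 1: Convert all dimensions to SI (meters).
w = 73e-6 m, h = 17e-6 m, L = 35114e-6 m, dP = 44e3 Pa
Step 2: Q = w * h^3 * dP / (12 * mu * L)
Q = 73e-6 * (17e-6)^3 * 44e3 / (12 * 0.001 * 35114e-6) = 3.745077e-11 m^3/s
Step 3: Convert Q from m^3/s to nL/s (1 m^3 = 1e12 nL, so multiply by 1e12).
Q = 37.451 nL/s


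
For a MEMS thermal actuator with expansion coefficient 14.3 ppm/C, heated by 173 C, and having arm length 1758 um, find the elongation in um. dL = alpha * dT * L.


Step 1: Convert CTE: alpha = 14.3 ppm/C = 14.3e-6 /C
Step 2: dL = 14.3e-6 * 173 * 1758
dL = 4.3491 um


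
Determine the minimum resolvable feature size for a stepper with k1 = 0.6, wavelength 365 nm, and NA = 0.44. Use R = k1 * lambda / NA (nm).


Step 1: Identify values: k1 = 0.6, lambda = 365 nm, NA = 0.44
Step 2: R = k1 * lambda / NA
R = 0.6 * 365 / 0.44
R = 497.7 nm


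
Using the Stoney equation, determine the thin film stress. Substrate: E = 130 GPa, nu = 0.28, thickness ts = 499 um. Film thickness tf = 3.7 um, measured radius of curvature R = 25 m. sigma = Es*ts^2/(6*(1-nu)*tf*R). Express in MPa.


Step 1: Compute numerator: Es * ts^2 = 130 * 499^2 = 32370130 (GPa*um^2)
Step 2: Compute denominator (R in um): 6*(1-nu)*tf*R = 6*0.72*3.7*25e6 = 399600000.0 (um^2)
Step 3: sigma (GPa) = 32370130 / 399600000.0 = 8.1006e-02 GPa
Step 4: Convert to MPa (x1000): sigma = 81.0 MPa


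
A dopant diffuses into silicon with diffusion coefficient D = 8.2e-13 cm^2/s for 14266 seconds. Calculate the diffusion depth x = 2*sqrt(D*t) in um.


Step 1: Compute D*t = 8.2e-13 * 14266 = 1.169812e-08 cm^2
Step 2: sqrt(D*t) = 1.08158e-04 cm
Step 3: x = 2 * 1.08158e-04 cm = 2.16316e-04 cm
Step 4: Convert to um (1 cm = 1e4 um): x = 2.163 um


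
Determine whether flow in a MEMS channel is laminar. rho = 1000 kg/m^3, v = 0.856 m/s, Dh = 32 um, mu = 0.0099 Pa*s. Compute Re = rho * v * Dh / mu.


Step 1: Convert Dh to meters: Dh = 32e-6 m
Step 2: Re = rho * v * Dh / mu
Re = 1000 * 0.856 * 32e-6 / 0.0099
Re = 2.767
Since Re = 2.767 is below ~2300, the flow is laminar.


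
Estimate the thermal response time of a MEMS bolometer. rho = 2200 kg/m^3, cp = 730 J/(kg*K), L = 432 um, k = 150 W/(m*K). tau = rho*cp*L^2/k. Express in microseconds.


Step 1: Convert L to m: L = 432e-6 m
Step 2: L^2 = (432e-6)^2 = 1.86624e-07 m^2
Step 3: tau = 2200 * 730 * 1.86624e-07 / 150 = 1.99812096e-03 s
Step 4: Convert to microseconds (multiply by 1e6).
tau = 1998.121 us


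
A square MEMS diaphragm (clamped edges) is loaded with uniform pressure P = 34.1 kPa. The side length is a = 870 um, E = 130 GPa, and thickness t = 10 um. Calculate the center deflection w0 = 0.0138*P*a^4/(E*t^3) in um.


Step 1: Convert pressure to compatible units (E is in GPa, so P in GPa).
P = 34.1 kPa = 34.1e-6 GPa
Step 2: Compute numerator: 0.0138 * P * a^4.
a^4 = 870^4 = 572897610000
numerator = 0.0138 * 34.1e-6 * 572897610000 = 2.695942e+05
Step 3: Compute denominator: E * t^3 = 130 * 10^3 = 130000
Step 4: w0 = numerator / denominator = 2.695942e+05 / 130000 = 2.0738 um


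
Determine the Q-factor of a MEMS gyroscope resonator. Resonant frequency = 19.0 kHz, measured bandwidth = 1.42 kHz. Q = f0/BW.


Step 1: Q = f0 / bandwidth
Step 2: Q = 19.0 / 1.42
Q = 13.4


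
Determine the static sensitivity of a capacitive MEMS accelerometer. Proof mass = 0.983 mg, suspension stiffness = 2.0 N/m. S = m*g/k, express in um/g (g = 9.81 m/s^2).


Step 1: Convert mass: m = 0.983 mg = 9.83e-07 kg
Step 2: S = m * g / k = 9.83e-07 * 9.81 / 2.0
Step 3: S = 4.82e-06 m/g
Step 4: Convert to um/g: S = 4.822 um/g


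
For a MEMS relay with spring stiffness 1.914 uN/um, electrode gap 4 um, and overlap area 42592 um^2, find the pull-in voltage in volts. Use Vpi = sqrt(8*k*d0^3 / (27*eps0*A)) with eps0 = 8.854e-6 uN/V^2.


Step 1: Compute numerator: 8 * k * d0^3 = 8 * 1.914 * 4^3 = 979.968
Step 2: Compute denominator: 27 * eps0 * A = 27 * 8.854e-6 * 42592 = 10.181958
Step 3: Vpi = sqrt(979.968 / 10.181958)
Vpi = 9.81 V


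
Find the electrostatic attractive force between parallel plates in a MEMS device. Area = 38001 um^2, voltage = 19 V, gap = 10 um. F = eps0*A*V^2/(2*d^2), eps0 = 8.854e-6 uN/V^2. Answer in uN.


Step 1: Identify parameters.
eps0 = 8.854e-6 uN/V^2, A = 38001 um^2, V = 19 V, d = 10 um
Step 2: Compute V^2 = 19^2 = 361
Step 3: Compute d^2 = 10^2 = 100
Step 4: F = 0.5 * 8.854e-6 * 38001 * 361 / 100
F = 0.607 uN


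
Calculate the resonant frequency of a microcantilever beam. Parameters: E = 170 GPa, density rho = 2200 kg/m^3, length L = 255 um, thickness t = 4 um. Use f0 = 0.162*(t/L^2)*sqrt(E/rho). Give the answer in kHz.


Step 1: Convert units to SI.
t_SI = 4e-6 m, L_SI = 255e-6 m
Step 2: Calculate sqrt(E/rho).
sqrt(170e9 / 2200) = 8790.49 m/s
Step 3: Compute f0.
f0 = 0.162 * 4e-6 / (255e-6)^2 * 8790.49 = 87600.7 Hz = 87.6 kHz


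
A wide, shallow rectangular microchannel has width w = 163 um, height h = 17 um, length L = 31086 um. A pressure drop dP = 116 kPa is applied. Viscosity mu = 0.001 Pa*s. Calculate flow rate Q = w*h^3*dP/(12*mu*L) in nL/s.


Step 1: Convert all dimensions to SI (meters).
w = 163e-6 m, h = 17e-6 m, L = 31086e-6 m, dP = 116e3 Pa
Step 2: Q = w * h^3 * dP / (12 * mu * L)
Q = 163e-6 * (17e-6)^3 * 116e3 / (12 * 0.001 * 31086e-6) = 2.490269e-10 m^3/s
Step 3: Convert Q from m^3/s to nL/s (1 m^3 = 1e12 nL, so multiply by 1e12).
Q = 249.027 nL/s


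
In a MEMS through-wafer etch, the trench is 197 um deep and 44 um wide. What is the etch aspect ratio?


Step 1: AR = depth / width
Step 2: AR = 197 / 44
AR = 4.5


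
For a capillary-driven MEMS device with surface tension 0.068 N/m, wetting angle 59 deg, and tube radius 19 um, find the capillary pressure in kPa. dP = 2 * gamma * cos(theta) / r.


Step 1: cos(59 deg) = 0.515
Step 2: Convert r to m: r = 19e-6 m
Step 3: dP = 2 * 0.068 * 0.515 / 19e-6 = 3686.3 Pa
Step 4: Convert Pa to kPa (divide by 1000).
dP = 3.69 kPa


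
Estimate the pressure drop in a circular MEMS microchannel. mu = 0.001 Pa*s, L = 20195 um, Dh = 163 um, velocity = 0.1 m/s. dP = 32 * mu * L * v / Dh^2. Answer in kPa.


Step 1: Convert to SI: L = 20195e-6 m, Dh = 163e-6 m
Step 2: dP = 32 * 0.001 * 20195e-6 * 0.1 / (163e-6)^2
Step 3: dP = 2432.31 Pa
Step 4: Convert to kPa: dP = 2.43 kPa


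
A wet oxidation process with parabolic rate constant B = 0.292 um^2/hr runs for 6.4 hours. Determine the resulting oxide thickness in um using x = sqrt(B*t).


Step 1: Compute B*t = 0.292 * 6.4 = 1.8688
Step 2: x = sqrt(1.8688)
x = 1.367 um


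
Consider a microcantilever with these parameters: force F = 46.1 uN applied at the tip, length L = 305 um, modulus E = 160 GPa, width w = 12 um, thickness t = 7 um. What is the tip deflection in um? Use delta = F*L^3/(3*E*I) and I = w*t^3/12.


Step 1: Calculate the second moment of area.
I = w * t^3 / 12 = 12 * 7^3 / 12 = 343.0 um^4
Step 2: Convert E to consistent units (1 GPa = 1000 uN/um^2).
E = 160 GPa = 160000 uN/um^2
Step 3: Calculate tip deflection.
delta = F * L^3 / (3 * E * I)
delta = 46.1 * 305^3 / (3 * 160000 * 343.0)
delta = 7.9445 um


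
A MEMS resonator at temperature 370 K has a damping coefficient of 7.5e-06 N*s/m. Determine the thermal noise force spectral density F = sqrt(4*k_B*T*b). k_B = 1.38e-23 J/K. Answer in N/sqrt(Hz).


Step 1: Compute 4 * k_B * T * b
= 4 * 1.38e-23 * 370 * 7.5e-06
= 1.5318e-25 N^2/Hz
Step 2: F_noise = sqrt(1.5318e-25)
F_noise = 3.91e-13 N/sqrt(Hz)


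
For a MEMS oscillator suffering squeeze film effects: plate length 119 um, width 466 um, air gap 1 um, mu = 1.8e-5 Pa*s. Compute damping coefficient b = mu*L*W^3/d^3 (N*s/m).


Step 1: Convert to SI.
L = 119e-6 m, W = 466e-6 m, d = 1e-6 m
Step 2: W^3 = (466e-6)^3 = 1.01e-10 m^3
Step 3: d^3 = (1e-6)^3 = 1.00e-18 m^3
Step 4: b = 1.8e-5 * 119e-6 * 1.01e-10 / 1.00e-18
b = 2.17e-01 N*s/m


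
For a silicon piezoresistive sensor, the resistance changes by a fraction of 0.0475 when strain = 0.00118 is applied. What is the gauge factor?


Step 1: Identify values.
dR/R = 0.0475, strain = 0.00118
Step 2: GF = (dR/R) / strain = 0.0475 / 0.00118
GF = 40.3


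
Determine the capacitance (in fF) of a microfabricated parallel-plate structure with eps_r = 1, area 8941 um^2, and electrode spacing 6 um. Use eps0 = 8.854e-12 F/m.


Step 1: Convert area to m^2: A = 8941e-12 m^2
Step 2: Convert gap to m: d = 6e-6 m
Step 3: C = eps0 * eps_r * A / d
C = 8.854e-12 * 1 * 8941e-12 / 6e-6
Step 4: Convert to fF (multiply by 1e15).
C = 13.19 fF


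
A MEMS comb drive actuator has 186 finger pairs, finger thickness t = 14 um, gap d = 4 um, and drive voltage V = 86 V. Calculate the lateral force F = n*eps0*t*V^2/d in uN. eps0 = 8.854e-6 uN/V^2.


Step 1: Parameters: n=186, eps0=8.854e-6 uN/V^2, t=14 um, V=86 V, d=4 um
Step 2: V^2 = 7396
Step 3: F = 186 * 8.854e-6 * 14 * 7396 / 4
F = 42.63 uN


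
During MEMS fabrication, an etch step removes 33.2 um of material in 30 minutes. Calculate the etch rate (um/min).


Step 1: Etch rate = depth / time
Step 2: rate = 33.2 / 30
rate = 1.107 um/min


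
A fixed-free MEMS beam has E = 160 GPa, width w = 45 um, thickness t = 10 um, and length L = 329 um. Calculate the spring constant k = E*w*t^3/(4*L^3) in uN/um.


Step 1: Convert E to consistent units (1 GPa = 1000 uN/um^2).
E = 160 GPa = 160000 uN/um^2
Step 2: Compute t^3 = 10^3 = 1000
Step 3: Compute L^3 = 329^3 = 35611289
Step 4: k = 160000 * 45 * 1000 / (4 * 35611289)
k = 50.5458 uN/um
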